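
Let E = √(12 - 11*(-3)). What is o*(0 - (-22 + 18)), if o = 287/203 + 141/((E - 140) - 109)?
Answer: 169115/49909 - 47*√5/1721 ≈ 3.3274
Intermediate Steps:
E = 3*√5 (E = √(12 + 33) = √45 = 3*√5 ≈ 6.7082)
o = 41/29 + 141/(-249 + 3*√5) (o = 287/203 + 141/((3*√5 - 140) - 109) = 287*(1/203) + 141/((-140 + 3*√5) - 109) = 41/29 + 141/(-249 + 3*√5) ≈ 0.83185)
o*(0 - (-22 + 18)) = (169115/199636 - 47*√5/6884)*(0 - (-22 + 18)) = (169115/199636 - 47*√5/6884)*(0 - 1*(-4)) = (169115/199636 - 47*√5/6884)*(0 + 4) = (169115/199636 - 47*√5/6884)*4 = 169115/49909 - 47*√5/1721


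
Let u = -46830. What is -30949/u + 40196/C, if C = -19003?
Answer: -1294254833/889910490 ≈ -1.4544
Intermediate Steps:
-30949/u + 40196/C = -30949/(-46830) + 40196/(-19003) = -30949*(-1/46830) + 40196*(-1/19003) = 30949/46830 - 40196/19003 = -1294254833/889910490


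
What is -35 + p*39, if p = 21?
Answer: 784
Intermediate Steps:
-35 + p*39 = -35 + 21*39 = -35 + 819 = 784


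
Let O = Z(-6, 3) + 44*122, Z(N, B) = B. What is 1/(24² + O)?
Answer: 1/5947 ≈ 0.00016815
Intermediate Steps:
O = 5371 (O = 3 + 44*122 = 3 + 5368 = 5371)
1/(24² + O) = 1/(24² + 5371) = 1/(576 + 5371) = 1/5947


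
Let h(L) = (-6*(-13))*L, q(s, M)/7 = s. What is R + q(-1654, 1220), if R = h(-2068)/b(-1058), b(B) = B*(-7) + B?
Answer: -6138204/529 ≈ -11603.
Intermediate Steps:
b(B) = -6*B (b(B) = -7*B + B = -6*B)
q(s, M) = 7*s
h(L) = 78*L
R = -13442/529 (R = (78*(-2068))/((-6*(-1058))) = -161304/6348 = -161304*1/6348 = -13442/529 ≈ -25.410)
R + q(-1654, 1220) = -13442/529 + 7*(-1654) = -13442/529 - 11578 = -6138204/529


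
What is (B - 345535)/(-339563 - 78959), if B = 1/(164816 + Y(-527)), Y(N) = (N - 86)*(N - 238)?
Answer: 109493303567/132621460621 ≈ 0.82561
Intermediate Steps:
Y(N) = (-238 + N)*(-86 + N) (Y(N) = (-86 + N)*(-238 + N) = (-238 + N)*(-86 + N))
B = 1/633761 (B = 1/(164816 + (20468 + (-527)**2 - 324*(-527))) = 1/(164816 + (20468 + 277729 + 170748)) = 1/(164816 + 468945) = 1/633761 ≈ 1.5779e-6)
(B - 345535)/(-339563 - 78959) = (1/633761 - 345535)/(-339563 - 78959) = -218986607134/633761/(-418522) = -218986607134/633761*(-1/418522) = 109493303567/132621460621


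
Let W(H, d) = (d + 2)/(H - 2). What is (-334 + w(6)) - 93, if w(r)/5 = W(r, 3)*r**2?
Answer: -202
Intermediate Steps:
W(H, d) = (2 + d)/(-2 + H)
w(r) = 25*r**2/(-2 + r) (w(r) = 5*(((2 + 3)/(-2 + r))*r**2) = 5*((5/(-2 + r))*r**2) = 5*(5*r**2/(-2 + r)) = 25*r**2/(-2 + r))
(-334 + w(6)) - 93 = (-334 + 25*6**2/(-2 + 6)) - 93 = (-334 + 25*36/4) - 93 = (-334 + 25*36*(1/4)) - 93 = (-334 + 225) - 93 = -109 - 93 = -202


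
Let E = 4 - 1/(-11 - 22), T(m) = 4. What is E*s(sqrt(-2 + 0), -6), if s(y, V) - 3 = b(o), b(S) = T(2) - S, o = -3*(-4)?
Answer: -665/33 ≈ -20.152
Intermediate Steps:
o = 12
b(S) = 4 - S
s(y, V) = -5 (s(y, V) = 3 + (4 - 1*12) = 3 + (4 - 12) = 3 - 8 = -5)
E = 133/33 (E = 4 - 1/(-33) = 4 - 1*(-1/33) = 4 + 1/33 = 133/33 ≈ 4.0303)
E*s(sqrt(-2 + 0), -6) = (133/33)*(-5) = -665/33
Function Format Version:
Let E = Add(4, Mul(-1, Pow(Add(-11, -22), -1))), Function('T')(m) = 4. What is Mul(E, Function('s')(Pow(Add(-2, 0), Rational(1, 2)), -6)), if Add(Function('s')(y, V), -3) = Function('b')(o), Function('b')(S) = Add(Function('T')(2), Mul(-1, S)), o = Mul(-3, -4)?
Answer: Rational(-665, 33) ≈ -20.152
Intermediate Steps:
o = 12
Function('b')(S) = Add(4, Mul(-1, S))
Function('s')(y, V) = -5 (Function('s')(y, V) = Add(3, Add(4, Mul(-1, 12))) = Add(3, Add(4, -12)) = Add(3, -8) = -5)
E = Rational(133, 33) (E = Add(4, Mul(-1, Pow(-33, -1))) = Add(4, Mul(-1, Rational(-1, 33))) = Add(4, Rational(1, 33)) = Rational(133, 33) ≈ 4.0303)
Mul(E, Function('s')(Pow(Add(-2, 0), Rational(1, 2)), -6)) = Mul(Rational(133, 33), -5) = Rational(-665, 33)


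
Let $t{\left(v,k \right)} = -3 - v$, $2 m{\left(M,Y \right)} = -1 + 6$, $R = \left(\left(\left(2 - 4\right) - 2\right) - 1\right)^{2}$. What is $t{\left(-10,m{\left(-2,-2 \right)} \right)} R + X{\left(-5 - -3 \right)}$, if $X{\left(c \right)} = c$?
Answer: $173$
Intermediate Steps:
$R = 25$ ($R = \left(\left(-2 - 2\right) - 1\right)^{2} = \left(-4 - 1\right)^{2} = \left(-5\right)^{2} = 25$)
$m{\left(M,Y \right)} = \frac{5}{2}$ ($m{\left(M,Y \right)} = \frac{-1 + 6}{2} = \frac{1}{2} \cdot 5 = \frac{5}{2}$)
$t{\left(-10,m{\left(-2,-2 \right)} \right)} R + X{\left(-5 - -3 \right)} = \left(-3 - -10\right) 25 - 2 = \left(-3 + 10\right) 25 + \left(-5 + 3\right) = 7 \cdot 25 - 2 = 175 - 2 = 173$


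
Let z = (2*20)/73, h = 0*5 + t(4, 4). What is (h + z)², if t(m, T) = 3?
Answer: 67081/5329 ≈ 12.588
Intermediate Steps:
h = 3 (h = 0*5 + 3 = 0 + 3 = 3)
z = 40/73 (z = 40*(1/73) = 40/73 ≈ 0.54795)
(h + z)² = (3 + 40/73)² = (259/73)² = 67081/5329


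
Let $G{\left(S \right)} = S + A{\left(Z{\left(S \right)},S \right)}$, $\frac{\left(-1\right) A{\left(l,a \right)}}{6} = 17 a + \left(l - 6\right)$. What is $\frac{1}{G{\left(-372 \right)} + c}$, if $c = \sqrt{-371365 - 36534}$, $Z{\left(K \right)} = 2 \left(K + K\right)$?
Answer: $\frac{46536}{2166007195} - \frac{i \sqrt{407899}}{2166007195} \approx 2.1485 \cdot 10^{-5} - 2.9486 \cdot 10^{-7} i$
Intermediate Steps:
$Z{\left(K \right)} = 4 K$ ($Z{\left(K \right)} = 2 \cdot 2 K = 4 K$)
$A{\left(l,a \right)} = 36 - 102 a - 6 l$ ($A{\left(l,a \right)} = - 6 \left(17 a + \left(l - 6\right)\right) = - 6 \left(17 a + \left(-6 + l\right)\right) = - 6 \left(-6 + l + 17 a\right) = 36 - 102 a - 6 l$)
$c = i \sqrt{407899}$ ($c = \sqrt{-407899} = i \sqrt{407899} \approx 638.67 i$)
$G{\left(S \right)} = 36 - 125 S$ ($G{\left(S \right)} = S - \left(-36 + 102 S + 6 \cdot 4 S\right) = S - \left(-36 + 126 S\right) = 36 - 125 S$)
$\frac{1}{G{\left(-372 \right)} + c} = \frac{1}{\left(36 - -46500\right) + i \sqrt{407899}} = \frac{1}{\left(36 + 46500\right) + i \sqrt{407899}} = \frac{1}{46536 + i \sqrt{407899}}$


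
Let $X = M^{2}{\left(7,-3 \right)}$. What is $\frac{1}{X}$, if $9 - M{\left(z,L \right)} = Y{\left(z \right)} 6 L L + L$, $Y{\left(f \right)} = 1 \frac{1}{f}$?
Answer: $\frac{49}{900} \approx 0.054444$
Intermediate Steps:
$Y{\left(f \right)} = \frac{1}{f}$
$M{\left(z,L \right)} = 9 - L - \frac{6 L^{2}}{z}$ ($M{\left(z,L \right)} = 9 - \left(\frac{6 L L}{z} + L\right) = 9 - \left(\frac{6 L^{2}}{z} + L\right) = 9 - \left(L + \frac{6 L^{2}}{z}\right) = 9 - L - \frac{6 L^{2}}{z}$)
$X = \frac{900}{49}$ ($X = \left(9 - -3 - \frac{6 \left(-3\right)^{2}}{7}\right)^{2} = \left(9 + 3 - 54 \cdot \frac{1}{7}\right)^{2} = \left(9 + 3 - \frac{54}{7}\right)^{2} = \left(\frac{30}{7}\right)^{2} = \frac{900}{49} \approx 18.367$)
$\frac{1}{X} = \frac{1}{\frac{900}{49}} = \frac{49}{900}$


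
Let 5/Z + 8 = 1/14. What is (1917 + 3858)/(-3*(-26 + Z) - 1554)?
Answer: -213675/54542 ≈ -3.9176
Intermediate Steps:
Z = -70/111 (Z = 5/(-8 + 1/14) = 5/(-111/14) = 5*(-14/111) = -70/111 ≈ -0.63063)
(1917 + 3858)/(-3*(-26 + Z) - 1554) = (1917 + 3858)/(-3*(-26 - 70/111) - 1554) = 5775/(-3*(-2956/111) - 1554) = 5775/(2956/37 - 1554) = 5775/(-54542/37) = 5775*(-37/54542) = -213675/54542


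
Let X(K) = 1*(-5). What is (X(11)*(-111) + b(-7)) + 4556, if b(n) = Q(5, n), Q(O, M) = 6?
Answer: 5117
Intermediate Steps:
X(K) = -5
b(n) = 6
(X(11)*(-111) + b(-7)) + 4556 = (-5*(-111) + 6) + 4556 = (555 + 6) + 4556 = 561 + 4556 = 5117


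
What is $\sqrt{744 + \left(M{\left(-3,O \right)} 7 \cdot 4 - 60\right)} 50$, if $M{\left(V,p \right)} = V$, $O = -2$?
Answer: $500 \sqrt{6} \approx 1224.7$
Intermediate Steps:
$\sqrt{744 + \left(M{\left(-3,O \right)} 7 \cdot 4 - 60\right)} 50 = \sqrt{744 + \left(\left(-3\right) 7 \cdot 4 - 60\right)} 50 = \sqrt{744 - 144} \cdot 50 = \sqrt{600} \cdot 50 = 10 \sqrt{6} \cdot 50 = 500 \sqrt{6}$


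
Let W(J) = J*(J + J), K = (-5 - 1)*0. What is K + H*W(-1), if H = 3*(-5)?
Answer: -30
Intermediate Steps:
K = 0 (K = -6*0 = 0)
H = -15
W(J) = 2*J**2 (W(J) = J*(2*J) = 2*J**2)
K + H*W(-1) = 0 - 30*(-1)**2 = 0 - 30 = -30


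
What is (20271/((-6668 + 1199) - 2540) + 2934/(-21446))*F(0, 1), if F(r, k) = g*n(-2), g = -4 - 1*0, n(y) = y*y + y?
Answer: 1832921088/85880507 ≈ 21.343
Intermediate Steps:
n(y) = y + y² (n(y) = y² + y = y + y²)
g = -4 (g = -4 + 0 = -4)
F(r, k) = -8 (F(r, k) = -(-8)*(1 - 2) = -(-8)*(-1) = -4*2 = -8)
(20271/((-6668 + 1199) - 2540) + 2934/(-21446))*F(0, 1) = (20271/((-6668 + 1199) - 2540) + 2934/(-21446))*(-8) = (20271/(-5469 - 2540) + 2934*(-1/21446))*(-8) = (20271/(-8009) - 1467/10723)*(-8) = (20271*(-1/8009) - 1467/10723)*(-8) = (-20271/8009 - 1467/10723)*(-8) = -229115136/85880507*(-8) = 1832921088/85880507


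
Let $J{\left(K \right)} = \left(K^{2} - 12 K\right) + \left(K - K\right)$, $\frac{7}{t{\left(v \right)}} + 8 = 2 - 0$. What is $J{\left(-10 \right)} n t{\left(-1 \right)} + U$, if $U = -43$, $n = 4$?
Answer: $- \frac{3209}{3} \approx -1069.7$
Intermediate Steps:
$t{\left(v \right)} = - \frac{7}{6}$ ($t{\left(v \right)} = \frac{7}{-8 + \left(2 - 0\right)} = \frac{7}{-8 + \left(2 + 0\right)} = \frac{7}{-8 + 2} = \frac{7}{-6} = 7 \left(- \frac{1}{6}\right) = - \frac{7}{6}$)
$J{\left(K \right)} = K^{2} - 12 K$ ($J{\left(K \right)} = \left(K^{2} - 12 K\right) + 0 = K^{2} - 12 K$)
$J{\left(-10 \right)} n t{\left(-1 \right)} + U = - 10 \left(-12 - 10\right) 4 \left(- \frac{7}{6}\right) - 43 = \left(-10\right) \left(-22\right) \left(- \frac{14}{3}\right) - 43 = 220 \left(- \frac{14}{3}\right) - 43 = - \frac{3080}{3} - 43 = - \frac{3209}{3}$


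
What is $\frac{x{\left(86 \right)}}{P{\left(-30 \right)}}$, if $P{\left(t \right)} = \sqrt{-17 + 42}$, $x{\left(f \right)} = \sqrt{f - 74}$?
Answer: $\frac{2 \sqrt{3}}{5} \approx 0.69282$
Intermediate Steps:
$x{\left(f \right)} = \sqrt{-74 + f}$
$P{\left(t \right)} = 5$ ($P{\left(t \right)} = \sqrt{25} = 5$)
$\frac{x{\left(86 \right)}}{P{\left(-30 \right)}} = \frac{\sqrt{-74 + 86}}{5} = \sqrt{12} \cdot \frac{1}{5} = 2 \sqrt{3} \cdot \frac{1}{5} = \frac{2 \sqrt{3}}{5}$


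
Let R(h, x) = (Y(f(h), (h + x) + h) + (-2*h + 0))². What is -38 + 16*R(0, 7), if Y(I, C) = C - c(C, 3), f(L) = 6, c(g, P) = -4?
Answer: 1898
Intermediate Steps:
Y(I, C) = 4 + C (Y(I, C) = C - 1*(-4) = C + 4 = 4 + C)
R(h, x) = (4 + x)² (R(h, x) = ((4 + ((h + x) + h)) + (-2*h + 0))² = ((4 + (x + 2*h)) - 2*h)² = ((4 + x + 2*h) - 2*h)² = (4 + x)²)
-38 + 16*R(0, 7) = -38 + 16*(4 + 7)² = -38 + 16*11² = -38 + 16*121 = -38 + 1936 = 1898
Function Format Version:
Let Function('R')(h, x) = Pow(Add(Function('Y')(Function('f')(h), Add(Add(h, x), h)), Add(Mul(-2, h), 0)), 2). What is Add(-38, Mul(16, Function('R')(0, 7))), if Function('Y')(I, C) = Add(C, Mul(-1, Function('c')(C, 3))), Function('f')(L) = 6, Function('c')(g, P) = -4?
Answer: 1898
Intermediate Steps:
Function('Y')(I, C) = Add(4, C) (Function('Y')(I, C) = Add(C, Mul(-1, -4)) = Add(C, 4) = Add(4, C))
Function('R')(h, x) = Pow(Add(4, x), 2) (Function('R')(h, x) = Pow(Add(Add(4, Add(Add(h, x), h)), Add(Mul(-2, h), 0)), 2) = Pow(Add(Add(4, Add(x, Mul(2, h))), Mul(-2, h)), 2) = Pow(Add(Add(4, x, Mul(2, h)), Mul(-2, h)), 2) = Pow(Add(4, x), 2))
Add(-38, Mul(16, Function('R')(0, 7))) = Add(-38, Mul(16, Pow(Add(4, 7), 2))) = Add(-38, Mul(16, Pow(11, 2))) = Add(-38, Mul(16, 121)) = Add(-38, 1936) = 1898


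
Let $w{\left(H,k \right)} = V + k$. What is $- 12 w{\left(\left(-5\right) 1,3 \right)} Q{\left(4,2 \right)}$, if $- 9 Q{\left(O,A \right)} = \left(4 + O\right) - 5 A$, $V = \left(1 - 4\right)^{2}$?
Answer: $-32$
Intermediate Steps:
$V = 9$ ($V = \left(-3\right)^{2} = 9$)
$w{\left(H,k \right)} = 9 + k$
$Q{\left(O,A \right)} = - \frac{4}{9} - \frac{O}{9} + \frac{5 A}{9}$ ($Q{\left(O,A \right)} = - \frac{\left(4 + O\right) - 5 A}{9} = - \frac{4 + O - 5 A}{9} = - \frac{4}{9} - \frac{O}{9} + \frac{5 A}{9}$)
$- 12 w{\left(\left(-5\right) 1,3 \right)} Q{\left(4,2 \right)} = - 12 \left(9 + 3\right) \left(- \frac{4}{9} - \frac{4}{9} + \frac{5}{9} \cdot 2\right) = \left(-12\right) 12 \left(- \frac{4}{9} - \frac{4}{9} + \frac{10}{9}\right) = \left(-144\right) \frac{2}{9} = -32$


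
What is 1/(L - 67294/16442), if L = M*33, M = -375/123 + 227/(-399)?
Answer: -44829113/5535364533 ≈ -0.0080987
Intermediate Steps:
M = -59182/16359 (M = -375*1/123 + 227*(-1/399) = -125/41 - 227/399 = -59182/16359 ≈ -3.6177)
L = -651002/5453 (L = -59182/16359*33 = -651002/5453 ≈ -119.38)
1/(L - 67294/16442) = 1/(-651002/5453 - 67294/16442) = 1/(-651002/5453 - 67294*1/16442) = 1/(-651002/5453 - 33647/8221) = 1/(-5535364533/44829113) = -44829113/5535364533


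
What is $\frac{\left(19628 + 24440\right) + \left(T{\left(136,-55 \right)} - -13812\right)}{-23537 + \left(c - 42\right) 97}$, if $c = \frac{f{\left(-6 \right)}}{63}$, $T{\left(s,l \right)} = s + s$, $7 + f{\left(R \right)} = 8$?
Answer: $- \frac{915894}{434849} \approx -2.1062$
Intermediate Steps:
$f{\left(R \right)} = 1$ ($f{\left(R \right)} = -7 + 8 = 1$)
$T{\left(s,l \right)} = 2 s$
$c = \frac{1}{63}$ ($c = 1 \cdot \frac{1}{63} = \frac{1}{63} \approx 0.015873$)
$\frac{\left(19628 + 24440\right) + \left(T{\left(136,-55 \right)} - -13812\right)}{-23537 + \left(c - 42\right) 97} = \frac{\left(19628 + 24440\right) + \left(2 \cdot 136 - -13812\right)}{-23537 + \left(\frac{1}{63} - 42\right) 97} = \frac{44068 + \left(272 + 13812\right)}{-23537 - \frac{256565}{63}} = \frac{44068 + 14084}{-23537 - \frac{256565}{63}} = \frac{58152}{- \frac{1739396}{63}} = 58152 \left(- \frac{63}{1739396}\right) = - \frac{915894}{434849}$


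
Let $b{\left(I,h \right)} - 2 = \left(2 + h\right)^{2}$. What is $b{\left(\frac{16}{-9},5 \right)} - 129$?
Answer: $-78$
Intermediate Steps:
$b{\left(I,h \right)} = 2 + \left(2 + h\right)^{2}$
$b{\left(\frac{16}{-9},5 \right)} - 129 = \left(2 + \left(2 + 5\right)^{2}\right) - 129 = \left(2 + 7^{2}\right) - 129 = \left(2 + 49\right) - 129 = 51 - 129 = -78$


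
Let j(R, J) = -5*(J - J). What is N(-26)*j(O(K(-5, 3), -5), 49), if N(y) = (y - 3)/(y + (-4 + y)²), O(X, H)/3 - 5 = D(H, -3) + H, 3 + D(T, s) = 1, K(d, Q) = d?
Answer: 0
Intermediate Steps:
D(T, s) = -2 (D(T, s) = -3 + 1 = -2)
O(X, H) = 9 + 3*H (O(X, H) = 15 + 3*(-2 + H) = 15 + (-6 + 3*H) = 9 + 3*H)
j(R, J) = 0 (j(R, J) = -5*0 = 0)
N(y) = (-3 + y)/(y + (-4 + y)²)
N(-26)*j(O(K(-5, 3), -5), 49) = ((-3 - 26)/(-26 + (-4 - 26)²))*0 = (-29/(-26 + (-30)²))*0 = (-29/(-26 + 900))*0 = (-29/874)*0 = ((1/874)*(-29))*0 = -29/874*0 = 0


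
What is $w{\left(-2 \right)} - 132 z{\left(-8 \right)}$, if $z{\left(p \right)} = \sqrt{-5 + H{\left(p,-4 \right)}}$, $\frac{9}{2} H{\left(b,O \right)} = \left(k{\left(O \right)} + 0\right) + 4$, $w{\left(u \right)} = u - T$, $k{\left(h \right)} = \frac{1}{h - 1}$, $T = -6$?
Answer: $4 - \frac{44 i \sqrt{935}}{5} \approx 4.0 - 269.08 i$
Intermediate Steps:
$k{\left(h \right)} = \frac{1}{-1 + h}$
$w{\left(u \right)} = 6 + u$ ($w{\left(u \right)} = u - -6 = u + 6 = 6 + u$)
$H{\left(b,O \right)} = \frac{8}{9} + \frac{2}{9 \left(-1 + O\right)}$ ($H{\left(b,O \right)} = \frac{2 \left(\left(\frac{1}{-1 + O} + 0\right) + 4\right)}{9} = \frac{2 \left(\frac{1}{-1 + O} + 4\right)}{9} = \frac{2 \left(4 + \frac{1}{-1 + O}\right)}{9} = \frac{8}{9} + \frac{2}{9 \left(-1 + O\right)}$)
$z{\left(p \right)} = \frac{i \sqrt{935}}{15}$ ($z{\left(p \right)} = \sqrt{-5 + \frac{2 \left(-3 + 4 \left(-4\right)\right)}{9 \left(-1 - 4\right)}} = \sqrt{-5 + \frac{2 \left(-3 - 16\right)}{9 \left(-5\right)}} = \sqrt{-5 + \frac{2}{9} \left(- \frac{1}{5}\right) \left(-19\right)} = \sqrt{-5 + \frac{38}{45}} = \sqrt{- \frac{187}{45}} = \frac{i \sqrt{935}}{15}$)
$w{\left(-2 \right)} - 132 z{\left(-8 \right)} = \left(6 - 2\right) - 132 \frac{i \sqrt{935}}{15} = 4 - \frac{44 i \sqrt{935}}{5}$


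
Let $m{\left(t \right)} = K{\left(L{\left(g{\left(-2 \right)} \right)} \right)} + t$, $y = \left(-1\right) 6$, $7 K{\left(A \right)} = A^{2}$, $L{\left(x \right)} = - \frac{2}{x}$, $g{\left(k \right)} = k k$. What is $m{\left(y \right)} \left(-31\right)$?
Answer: $\frac{5177}{28} \approx 184.89$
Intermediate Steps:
$g{\left(k \right)} = k^{2}$
$K{\left(A \right)} = \frac{A^{2}}{7}$
$y = -6$
$m{\left(t \right)} = \frac{1}{28} + t$ ($m{\left(t \right)} = \frac{\left(- \frac{2}{\left(-2\right)^{2}}\right)^{2}}{7} + t = \frac{\left(- \frac{2}{4}\right)^{2}}{7} + t = \frac{\left(\left(-2\right) \frac{1}{4}\right)^{2}}{7} + t = \frac{\left(- \frac{1}{2}\right)^{2}}{7} + t = \frac{1}{7} \cdot \frac{1}{4} + t = \frac{1}{28} + t$)
$m{\left(y \right)} \left(-31\right) = \left(\frac{1}{28} - 6\right) \left(-31\right) = \left(- \frac{167}{28}\right) \left(-31\right) = \frac{5177}{28}$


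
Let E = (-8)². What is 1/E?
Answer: 1/64 ≈ 0.015625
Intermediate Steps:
E = 64
1/E = 1/64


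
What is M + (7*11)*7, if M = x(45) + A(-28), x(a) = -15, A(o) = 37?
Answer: 561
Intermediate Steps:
M = 22 (M = -15 + 37 = 22)
M + (7*11)*7 = 22 + (7*11)*7 = 22 + 77*7 = 22 + 539 = 561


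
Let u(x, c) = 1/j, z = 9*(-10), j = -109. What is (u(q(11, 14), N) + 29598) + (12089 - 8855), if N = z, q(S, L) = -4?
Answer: 3578687/109 ≈ 32832.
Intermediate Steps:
z = -90
N = -90
u(x, c) = -1/109 (u(x, c) = 1/(-109) = -1/109)
(u(q(11, 14), N) + 29598) + (12089 - 8855) = (-1/109 + 29598) + (12089 - 8855) = 3226181/109 + 3234 = 3578687/109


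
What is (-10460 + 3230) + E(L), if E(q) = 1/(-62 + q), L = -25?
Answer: -629011/87 ≈ -7230.0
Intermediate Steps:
(-10460 + 3230) + E(L) = (-10460 + 3230) + 1/(-62 - 25) = -7230 + 1/(-87) = -7230 - 1/87 = -629011/87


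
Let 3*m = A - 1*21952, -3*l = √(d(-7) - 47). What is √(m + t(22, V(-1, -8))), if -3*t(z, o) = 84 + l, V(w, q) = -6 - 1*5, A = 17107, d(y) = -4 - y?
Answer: √(-14787 + 2*I*√11)/3 ≈ 0.0090915 + 40.534*I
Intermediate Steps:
V(w, q) = -11 (V(w, q) = -6 - 5 = -11)
l = -2*I*√11/3 (l = -√((-4 - 1*(-7)) - 47)/3 = -√((-4 + 7) - 47)/3 = -√(3 - 47)/3 = -2*I*√11/3 ≈ -2.2111*I)
t(z, o) = -28 + 2*I*√11/9 (t(z, o) = -(84 - 2*I*√11/3)/3 = -28 + 2*I*√11/9)
m = -1615 (m = (17107 - 1*21952)/3 = (17107 - 21952)/3 = (⅓)*(-4845) = -1615)
√(m + t(22, V(-1, -8))) = √(-1615 + (-28 + 2*I*√11/9)) = √(-1643 + 2*I*√11/9)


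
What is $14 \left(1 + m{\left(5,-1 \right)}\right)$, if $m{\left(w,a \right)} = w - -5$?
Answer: $154$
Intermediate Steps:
$m{\left(w,a \right)} = 5 + w$ ($m{\left(w,a \right)} = w + 5 = 5 + w$)
$14 \left(1 + m{\left(5,-1 \right)}\right) = 14 \left(1 + \left(5 + 5\right)\right) = 14 \left(1 + 10\right) = 14 \cdot 11 = 154$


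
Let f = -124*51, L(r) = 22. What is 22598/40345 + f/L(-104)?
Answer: -127322312/443795 ≈ -286.89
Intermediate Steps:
f = -6324
22598/40345 + f/L(-104) = 22598/40345 - 6324/22 = 22598*(1/40345) - 6324*1/22 = 22598/40345 - 3162/11 = -127322312/443795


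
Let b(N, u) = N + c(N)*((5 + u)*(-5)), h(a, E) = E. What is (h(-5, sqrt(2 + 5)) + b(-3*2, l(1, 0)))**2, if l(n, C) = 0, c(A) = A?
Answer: (144 + sqrt(7))**2 ≈ 21505.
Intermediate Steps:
b(N, u) = N + N*(-25 - 5*u) (b(N, u) = N + N*((5 + u)*(-5)) = N + N*(-25 - 5*u))
(h(-5, sqrt(2 + 5)) + b(-3*2, l(1, 0)))**2 = (sqrt(2 + 5) + (-3*2)*(-24 - 5*0))**2 = (sqrt(7) - 6*(-24 + 0))**2 = (sqrt(7) - 6*(-24))**2 = (sqrt(7) + 144)**2 = (144 + sqrt(7))**2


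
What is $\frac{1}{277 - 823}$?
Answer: $- \frac{1}{546} \approx -0.0018315$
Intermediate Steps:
$\frac{1}{277 - 823} = \frac{1}{-546} = - \frac{1}{546}$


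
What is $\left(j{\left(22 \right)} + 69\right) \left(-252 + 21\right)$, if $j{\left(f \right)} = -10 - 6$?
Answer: $-12243$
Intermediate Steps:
$j{\left(f \right)} = -16$ ($j{\left(f \right)} = -10 - 6 = -16$)
$\left(j{\left(22 \right)} + 69\right) \left(-252 + 21\right) = \left(-16 + 69\right) \left(-252 + 21\right) = 53 \left(-231\right) = -12243$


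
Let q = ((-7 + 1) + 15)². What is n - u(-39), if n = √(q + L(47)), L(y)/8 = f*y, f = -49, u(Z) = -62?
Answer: 62 + I*√18343 ≈ 62.0 + 135.44*I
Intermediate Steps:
L(y) = -392*y (L(y) = 8*(-49*y) = -392*y)
q = 81 (q = (-6 + 15)² = 9² = 81)
n = I*√18343 (n = √(81 - 392*47) = √(81 - 18424) = √(-18343) = I*√18343 ≈ 135.44*I)
n - u(-39) = I*√18343 - 1*(-62) = I*√18343 + 62 = 62 + I*√18343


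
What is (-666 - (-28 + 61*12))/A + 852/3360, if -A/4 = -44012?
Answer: 378619/1540420 ≈ 0.24579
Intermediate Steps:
A = 176048 (A = -4*(-44012) = 176048)
(-666 - (-28 + 61*12))/A + 852/3360 = (-666 - (-28 + 61*12))/176048 + 852/3360 = (-666 - (-28 + 732))*(1/176048) + 852*(1/3360) = (-666 - 1*704)*(1/176048) + 71/280 = (-666 - 704)*(1/176048) + 71/280 = -1370*1/176048 + 71/280 = -685/88024 + 71/280 = 378619/1540420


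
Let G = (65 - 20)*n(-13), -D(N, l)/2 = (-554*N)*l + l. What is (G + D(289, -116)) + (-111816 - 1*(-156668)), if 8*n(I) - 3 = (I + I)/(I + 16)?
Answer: -296796319/8 ≈ -3.7100e+7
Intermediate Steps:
D(N, l) = -2*l + 1108*N*l (D(N, l) = -2*((-554*N)*l + l) = -2*(-554*N*l + l) = -2*(l - 554*N*l) = -2*l + 1108*N*l)
n(I) = 3/8 + I/(4*(16 + I)) (n(I) = 3/8 + ((I + I)/(I + 16))/8 = 3/8 + ((2*I)/(16 + I))/8 = 3/8 + (2*I/(16 + I))/8 = 3/8 + I/(4*(16 + I)))
G = -255/8 (G = (65 - 20)*((48 + 5*(-13))/(8*(16 - 13))) = 45*((⅛)*(48 - 65)/3) = 45*((⅛)*(⅓)*(-17)) = 45*(-17/24) = -255/8 ≈ -31.875)
(G + D(289, -116)) + (-111816 - 1*(-156668)) = (-255/8 + 2*(-116)*(-1 + 554*289)) + (-111816 - 1*(-156668)) = (-255/8 + 2*(-116)*(-1 + 160106)) + (-111816 + 156668) = (-255/8 + 2*(-116)*160105) + 44852 = (-255/8 - 37144360) + 44852 = -297155135/8 + 44852 = -296796319/8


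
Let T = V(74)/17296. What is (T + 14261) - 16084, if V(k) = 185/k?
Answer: -63061211/34592 ≈ -1823.0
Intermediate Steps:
T = 5/34592 (T = (185/74)/17296 = (185*(1/74))*(1/17296) = (5/2)*(1/17296) = 5/34592 ≈ 0.00014454)
(T + 14261) - 16084 = (5/34592 + 14261) - 16084 = 493316517/34592 - 16084 = -63061211/34592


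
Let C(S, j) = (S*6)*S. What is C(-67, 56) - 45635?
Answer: -18701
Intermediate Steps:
C(S, j) = 6*S² (C(S, j) = (6*S)*S = 6*S²)
C(-67, 56) - 45635 = 6*(-67)² - 45635 = 6*4489 - 45635 = 26934 - 45635 = -18701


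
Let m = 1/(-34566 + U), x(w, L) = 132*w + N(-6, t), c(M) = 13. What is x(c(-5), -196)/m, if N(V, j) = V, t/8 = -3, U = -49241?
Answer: -143309970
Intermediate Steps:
t = -24 (t = 8*(-3) = -24)
x(w, L) = -6 + 132*w (x(w, L) = 132*w - 6 = -6 + 132*w)
m = -1/83807 (m = 1/(-34566 - 49241) = 1/(-83807) = -1/83807 ≈ -1.1932e-5)
x(c(-5), -196)/m = (-6 + 132*13)/(-1/83807) = (-6 + 1716)*(-83807) = 1710*(-83807) = -143309970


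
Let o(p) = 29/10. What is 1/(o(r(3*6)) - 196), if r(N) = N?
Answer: -10/1931 ≈ -0.0051787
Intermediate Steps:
o(p) = 29/10 (o(p) = 29*(⅒) = 29/10)
1/(o(r(3*6)) - 196) = 1/(29/10 - 196) = 1/(-1931/10) = -10/1931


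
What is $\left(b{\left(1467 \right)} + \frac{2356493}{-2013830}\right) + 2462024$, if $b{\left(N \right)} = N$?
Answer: $\frac{4961049724037}{2013830} \approx 2.4635 \cdot 10^{6}$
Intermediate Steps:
$\left(b{\left(1467 \right)} + \frac{2356493}{-2013830}\right) + 2462024 = \left(1467 + \frac{2356493}{-2013830}\right) + 2462024 = \left(1467 + 2356493 \left(- \frac{1}{2013830}\right)\right) + 2462024 = \left(1467 - \frac{2356493}{2013830}\right) + 2462024 = \frac{2951932117}{2013830} + 2462024 = \frac{4961049724037}{2013830}$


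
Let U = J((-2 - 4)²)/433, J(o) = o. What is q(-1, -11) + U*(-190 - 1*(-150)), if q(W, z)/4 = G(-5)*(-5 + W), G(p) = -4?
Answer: 40128/433 ≈ 92.674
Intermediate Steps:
q(W, z) = 80 - 16*W (q(W, z) = 4*(-4*(-5 + W)) = 4*(20 - 4*W) = 80 - 16*W)
U = 36/433 (U = (-2 - 4)²/433 = (-6)²*(1/433) = 36*(1/433) = 36/433 ≈ 0.083141)
q(-1, -11) + U*(-190 - 1*(-150)) = (80 - 16*(-1)) + 36*(-190 - 1*(-150))/433 = (80 + 16) + 36*(-190 + 150)/433 = 96 + (36/433)*(-40) = 96 - 1440/433 = 40128/433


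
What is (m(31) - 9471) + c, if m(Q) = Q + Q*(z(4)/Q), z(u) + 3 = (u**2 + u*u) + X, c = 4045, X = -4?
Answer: -5370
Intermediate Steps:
z(u) = -7 + 2*u**2 (z(u) = -3 + ((u**2 + u*u) - 4) = -3 + ((u**2 + u**2) - 4) = -3 + (2*u**2 - 4) = -3 + (-4 + 2*u**2) = -7 + 2*u**2)
m(Q) = 25 + Q (m(Q) = Q + Q*((-7 + 2*4**2)/Q) = Q + Q*((-7 + 2*16)/Q) = Q + Q*((-7 + 32)/Q) = Q + Q*(25/Q) = Q + 25 = 25 + Q)
(m(31) - 9471) + c = ((25 + 31) - 9471) + 4045 = (56 - 9471) + 4045 = -9415 + 4045 = -5370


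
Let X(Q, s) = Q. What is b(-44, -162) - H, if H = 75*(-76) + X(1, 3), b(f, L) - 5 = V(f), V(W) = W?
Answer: 5660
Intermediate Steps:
b(f, L) = 5 + f
H = -5699 (H = 75*(-76) + 1 = -5700 + 1 = -5699)
b(-44, -162) - H = (5 - 44) - 1*(-5699) = -39 + 5699 = 5660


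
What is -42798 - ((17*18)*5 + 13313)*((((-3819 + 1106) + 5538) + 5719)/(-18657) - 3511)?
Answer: 323871666389/6219 ≈ 5.2078e+7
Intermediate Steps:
-42798 - ((17*18)*5 + 13313)*((((-3819 + 1106) + 5538) + 5719)/(-18657) - 3511) = -42798 - (306*5 + 13313)*(((-2713 + 5538) + 5719)*(-1/18657) - 3511) = -42798 - (1530 + 13313)*((2825 + 5719)*(-1/18657) - 3511) = -42798 - 14843*(8544*(-1/18657) - 3511) = -42798 - 14843*(-2848/6219 - 3511) = -42798 - 14843*(-21837757)/6219 = -42798 - 1*(-324137827151/6219) = -42798 + 324137827151/6219 = 323871666389/6219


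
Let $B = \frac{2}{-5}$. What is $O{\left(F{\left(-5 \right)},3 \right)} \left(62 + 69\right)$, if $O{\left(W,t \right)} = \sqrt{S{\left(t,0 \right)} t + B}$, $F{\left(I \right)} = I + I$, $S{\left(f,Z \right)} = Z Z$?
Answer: $\frac{131 i \sqrt{10}}{5} \approx 82.852 i$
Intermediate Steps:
$S{\left(f,Z \right)} = Z^{2}$
$B = - \frac{2}{5}$ ($B = 2 \left(- \frac{1}{5}\right) = - \frac{2}{5} \approx -0.4$)
$F{\left(I \right)} = 2 I$
$O{\left(W,t \right)} = \frac{i \sqrt{10}}{5}$ ($O{\left(W,t \right)} = \sqrt{0^{2} t - \frac{2}{5}} = \sqrt{0 t - \frac{2}{5}} = \sqrt{0 - \frac{2}{5}} = \sqrt{- \frac{2}{5}} = \frac{i \sqrt{10}}{5}$)
$O{\left(F{\left(-5 \right)},3 \right)} \left(62 + 69\right) = \frac{i \sqrt{10}}{5} \left(62 + 69\right) = \frac{i \sqrt{10}}{5} \cdot 131 = \frac{131 i \sqrt{10}}{5}$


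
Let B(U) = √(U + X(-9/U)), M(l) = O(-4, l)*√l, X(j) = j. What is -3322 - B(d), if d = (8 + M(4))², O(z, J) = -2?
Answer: -3322 - √247/4 ≈ -3325.9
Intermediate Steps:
M(l) = -2*√l
d = 16 (d = (8 - 2*√4)² = (8 - 2*2)² = (8 - 4)² = 4² = 16)
B(U) = √(U - 9/U)
-3322 - B(d) = -3322 - √(16 - 9/16) = -3322 - √(247/16) = -3322 - √247/4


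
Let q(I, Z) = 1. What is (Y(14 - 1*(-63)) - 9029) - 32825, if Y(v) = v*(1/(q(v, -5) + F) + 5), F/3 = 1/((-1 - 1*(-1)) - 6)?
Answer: -41315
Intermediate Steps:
F = -1/2 (F = 3/((-1 - 1*(-1)) - 6) = 3/((-1 + 1) - 6) = 3/(0 - 6) = 3/(-6) = 3*(-1/6) = -1/2 ≈ -0.50000)
Y(v) = 7*v (Y(v) = v*(1/(1 - 1/2) + 5) = v*(1/(1/2) + 5) = v*(2 + 5) = v*7 = 7*v)
(Y(14 - 1*(-63)) - 9029) - 32825 = (7*(14 - 1*(-63)) - 9029) - 32825 = (7*(14 + 63) - 9029) - 32825 = (7*77 - 9029) - 32825 = (539 - 9029) - 32825 = -8490 - 32825 = -41315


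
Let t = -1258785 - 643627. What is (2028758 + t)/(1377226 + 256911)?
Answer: 126346/1634137 ≈ 0.077317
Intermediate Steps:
t = -1902412
(2028758 + t)/(1377226 + 256911) = (2028758 - 1902412)/(1377226 + 256911) = 126346/1634137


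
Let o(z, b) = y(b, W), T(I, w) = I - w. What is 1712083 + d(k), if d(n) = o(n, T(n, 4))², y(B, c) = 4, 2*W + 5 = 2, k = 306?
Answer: 1712099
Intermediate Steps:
W = -3/2 (W = -5/2 + (½)*2 = -5/2 + 1 = -3/2 ≈ -1.5000)
o(z, b) = 4
d(n) = 16 (d(n) = 4² = 16)
1712083 + d(k) = 1712083 + 16 = 1712099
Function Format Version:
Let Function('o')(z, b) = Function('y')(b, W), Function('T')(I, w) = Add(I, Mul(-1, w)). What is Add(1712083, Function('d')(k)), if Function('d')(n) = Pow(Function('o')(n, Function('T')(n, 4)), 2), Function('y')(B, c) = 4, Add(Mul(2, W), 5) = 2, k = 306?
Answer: 1712099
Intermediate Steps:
W = Rational(-3, 2) (W = Add(Rational(-5, 2), Mul(Rational(1, 2), 2)) = Add(Rational(-5, 2), 1) = Rational(-3, 2) ≈ -1.5000)
Function('o')(z, b) = 4
Function('d')(n) = 16 (Function('d')(n) = Pow(4, 2) = 16)
Add(1712083, Function('d')(k)) = Add(1712083, 16) = 1712099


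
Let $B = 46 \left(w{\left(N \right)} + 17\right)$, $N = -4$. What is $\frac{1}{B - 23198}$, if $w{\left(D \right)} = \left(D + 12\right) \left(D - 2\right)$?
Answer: $- \frac{1}{24624} \approx -4.0611 \cdot 10^{-5}$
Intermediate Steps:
$w{\left(D \right)} = \left(-2 + D\right) \left(12 + D\right)$ ($w{\left(D \right)} = \left(12 + D\right) \left(-2 + D\right) = \left(-2 + D\right) \left(12 + D\right)$)
$B = -1426$ ($B = 46 \left(\left(-24 + \left(-4\right)^{2} + 10 \left(-4\right)\right) + 17\right) = 46 \left(\left(-24 + 16 - 40\right) + 17\right) = 46 \left(-48 + 17\right) = 46 \left(-31\right) = -1426$)
$\frac{1}{B - 23198} = \frac{1}{-1426 - 23198} = \frac{1}{-24624} = - \frac{1}{24624}$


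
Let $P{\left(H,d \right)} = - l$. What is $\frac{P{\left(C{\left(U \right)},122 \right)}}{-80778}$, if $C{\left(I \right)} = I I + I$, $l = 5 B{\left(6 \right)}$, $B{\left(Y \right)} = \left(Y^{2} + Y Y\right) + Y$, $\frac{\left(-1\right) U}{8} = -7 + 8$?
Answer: $\frac{65}{13463} \approx 0.0048281$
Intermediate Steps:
$U = -8$ ($U = - 8 \left(-7 + 8\right) = \left(-8\right) 1 = -8$)
$B{\left(Y \right)} = Y + 2 Y^{2}$ ($B{\left(Y \right)} = \left(Y^{2} + Y^{2}\right) + Y = 2 Y^{2} + Y = Y + 2 Y^{2}$)
$l = 390$ ($l = 5 \cdot 6 \left(1 + 2 \cdot 6\right) = 5 \cdot 6 \left(1 + 12\right) = 5 \cdot 6 \cdot 13 = 5 \cdot 78 = 390$)
$C{\left(I \right)} = I + I^{2}$ ($C{\left(I \right)} = I^{2} + I = I + I^{2}$)
$P{\left(H,d \right)} = -390$ ($P{\left(H,d \right)} = \left(-1\right) 390 = -390$)
$\frac{P{\left(C{\left(U \right)},122 \right)}}{-80778} = - \frac{390}{-80778} = \left(-390\right) \left(- \frac{1}{80778}\right) = \frac{65}{13463}$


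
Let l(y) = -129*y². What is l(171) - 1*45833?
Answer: -3817922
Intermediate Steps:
l(171) - 1*45833 = -129*171² - 1*45833 = -129*29241 - 45833 = -3772089 - 45833 = -3817922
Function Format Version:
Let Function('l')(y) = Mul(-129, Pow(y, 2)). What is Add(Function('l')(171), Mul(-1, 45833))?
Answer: -3817922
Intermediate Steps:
Add(Function('l')(171), Mul(-1, 45833)) = Add(Mul(-129, Pow(171, 2)), Mul(-1, 45833)) = Add(Mul(-129, 29241), -45833) = Add(-3772089, -45833) = -3817922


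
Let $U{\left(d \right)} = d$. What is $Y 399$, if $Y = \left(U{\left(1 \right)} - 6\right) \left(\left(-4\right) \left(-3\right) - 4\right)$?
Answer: $-15960$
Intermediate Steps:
$Y = -40$ ($Y = \left(1 - 6\right) \left(\left(-4\right) \left(-3\right) - 4\right) = - 5 \left(12 - 4\right) = \left(-5\right) 8 = -40$)
$Y 399 = \left(-40\right) 399 = -15960$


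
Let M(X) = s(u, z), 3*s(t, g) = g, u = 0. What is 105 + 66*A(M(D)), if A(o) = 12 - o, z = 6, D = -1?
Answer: 765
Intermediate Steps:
s(t, g) = g/3
M(X) = 2 (M(X) = (1/3)*6 = 2)
105 + 66*A(M(D)) = 105 + 66*(12 - 1*2) = 105 + 66*(12 - 2) = 105 + 66*10 = 105 + 660 = 765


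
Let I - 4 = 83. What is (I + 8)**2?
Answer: 9025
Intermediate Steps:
I = 87 (I = 4 + 83 = 87)
(I + 8)**2 = (87 + 8)**2 = 95**2 = 9025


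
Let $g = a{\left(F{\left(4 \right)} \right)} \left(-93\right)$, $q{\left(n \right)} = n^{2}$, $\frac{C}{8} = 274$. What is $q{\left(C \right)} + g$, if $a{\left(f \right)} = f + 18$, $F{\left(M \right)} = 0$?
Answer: $4803190$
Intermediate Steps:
$a{\left(f \right)} = 18 + f$
$C = 2192$ ($C = 8 \cdot 274 = 2192$)
$g = -1674$ ($g = \left(18 + 0\right) \left(-93\right) = 18 \left(-93\right) = -1674$)
$q{\left(C \right)} + g = 2192^{2} - 1674 = 4804864 - 1674 = 4803190$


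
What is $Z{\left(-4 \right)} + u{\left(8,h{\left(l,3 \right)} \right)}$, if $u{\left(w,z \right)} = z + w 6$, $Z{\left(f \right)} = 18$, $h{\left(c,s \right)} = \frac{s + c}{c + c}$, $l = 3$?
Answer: $67$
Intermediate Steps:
$h{\left(c,s \right)} = \frac{c + s}{2 c}$
$u{\left(w,z \right)} = z + 6 w$
$Z{\left(-4 \right)} + u{\left(8,h{\left(l,3 \right)} \right)} = 18 + \left(\frac{3 + 3}{2 \cdot 3} + 6 \cdot 8\right) = 18 + \left(\frac{1}{2} \cdot \frac{1}{3} \cdot 6 + 48\right) = 18 + \left(1 + 48\right) = 18 + 49 = 67$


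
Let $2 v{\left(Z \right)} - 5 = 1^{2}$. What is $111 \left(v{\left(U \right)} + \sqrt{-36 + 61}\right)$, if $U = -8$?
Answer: $888$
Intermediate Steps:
$v{\left(Z \right)} = 3$ ($v{\left(Z \right)} = \frac{5}{2} + \frac{1^{2}}{2} = \frac{5}{2} + \frac{1}{2} \cdot 1 = \frac{5}{2} + \frac{1}{2} = 3$)
$111 \left(v{\left(U \right)} + \sqrt{-36 + 61}\right) = 111 \left(3 + \sqrt{-36 + 61}\right) = 111 \left(3 + \sqrt{25}\right) = 111 \left(3 + 5\right) = 111 \cdot 8 = 888$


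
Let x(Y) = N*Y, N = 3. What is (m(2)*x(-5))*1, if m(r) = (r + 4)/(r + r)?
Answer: -45/2 ≈ -22.500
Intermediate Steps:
x(Y) = 3*Y
m(r) = (4 + r)/(2*r) (m(r) = (4 + r)/((2*r)) = (4 + r)*(1/(2*r)) = (4 + r)/(2*r))
(m(2)*x(-5))*1 = (((1/2)*(4 + 2)/2)*(3*(-5)))*1 = (((1/2)*(1/2)*6)*(-15))*1 = ((3/2)*(-15))*1 = -45/2*1 = -45/2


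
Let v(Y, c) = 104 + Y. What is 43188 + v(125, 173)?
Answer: 43417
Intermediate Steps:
43188 + v(125, 173) = 43188 + (104 + 125) = 43188 + 229 = 43417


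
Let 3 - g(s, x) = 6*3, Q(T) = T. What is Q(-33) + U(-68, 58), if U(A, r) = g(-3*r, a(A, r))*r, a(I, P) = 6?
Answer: -903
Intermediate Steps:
g(s, x) = -15 (g(s, x) = 3 - 6*3 = 3 - 1*18 = 3 - 18 = -15)
U(A, r) = -15*r
Q(-33) + U(-68, 58) = -33 - 15*58 = -33 - 870 = -903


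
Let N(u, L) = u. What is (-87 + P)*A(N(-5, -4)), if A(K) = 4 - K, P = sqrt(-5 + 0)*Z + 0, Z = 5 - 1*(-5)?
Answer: -783 + 90*I*sqrt(5) ≈ -783.0 + 201.25*I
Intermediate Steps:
Z = 10 (Z = 5 + 5 = 10)
P = 10*I*sqrt(5) (P = sqrt(-5 + 0)*10 + 0 = sqrt(-5)*10 + 0 = (I*sqrt(5))*10 + 0 = 10*I*sqrt(5) + 0 = 10*I*sqrt(5) ≈ 22.361*I)
(-87 + P)*A(N(-5, -4)) = (-87 + 10*I*sqrt(5))*(4 - 1*(-5)) = (-87 + 10*I*sqrt(5))*(4 + 5) = (-87 + 10*I*sqrt(5))*9 = -783 + 90*I*sqrt(5)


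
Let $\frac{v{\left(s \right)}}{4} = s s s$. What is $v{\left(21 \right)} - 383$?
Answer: $36661$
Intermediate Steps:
$v{\left(s \right)} = 4 s^{3}$ ($v{\left(s \right)} = 4 s s s = 4 s^{2} s = 4 s^{3}$)
$v{\left(21 \right)} - 383 = 4 \cdot 21^{3} - 383 = 4 \cdot 9261 - 383 = 37044 - 383 = 36661$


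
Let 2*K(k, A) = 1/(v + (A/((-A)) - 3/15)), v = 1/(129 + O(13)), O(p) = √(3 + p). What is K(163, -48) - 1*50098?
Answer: -79456093/1586 ≈ -50098.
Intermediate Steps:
v = 1/133 (v = 1/(129 + √(3 + 13)) = 1/(129 + √16) = 1/(129 + 4) = 1/133 ≈ 0.0075188)
K(k, A) = -665/1586 (K(k, A) = 1/(2*(1/133 + (A/((-A)) - 3/15))) = 1/(2*(1/133 + (A*(-1/A) - 3*1/15))) = 1/(2*(1/133 + (-1 - ⅕))) = 1/(2*(1/133 - 6/5)) = 1/(2*(-793/665)) = (½)*(-665/793) = -665/1586)
K(163, -48) - 1*50098 = -665/1586 - 1*50098 = -665/1586 - 50098 = -79456093/1586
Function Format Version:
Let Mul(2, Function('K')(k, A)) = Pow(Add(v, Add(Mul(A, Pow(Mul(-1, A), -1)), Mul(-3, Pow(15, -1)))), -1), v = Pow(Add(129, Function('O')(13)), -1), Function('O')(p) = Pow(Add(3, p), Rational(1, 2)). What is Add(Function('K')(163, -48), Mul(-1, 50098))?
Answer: Rational(-79456093, 1586) ≈ -50098.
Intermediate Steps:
v = Rational(1, 133) (v = Pow(Add(129, Pow(Add(3, 13), Rational(1, 2))), -1) = Pow(Add(129, Pow(16, Rational(1, 2))), -1) = Pow(Add(129, 4), -1) = Pow(133, -1) = Rational(1, 133) ≈ 0.0075188)
Function('K')(k, A) = Rational(-665, 1586) (Function('K')(k, A) = Mul(Rational(1, 2), Pow(Add(Rational(1, 133), Add(Mul(A, Pow(Mul(-1, A), -1)), Mul(-3, Pow(15, -1)))), -1)) = Mul(Rational(1, 2), Pow(Add(Rational(1, 133), Add(Mul(A, Mul(-1, Pow(A, -1))), Mul(-3, Rational(1, 15)))), -1)) = Mul(Rational(1, 2), Pow(Add(Rational(1, 133), Add(-1, Rational(-1, 5))), -1)) = Mul(Rational(1, 2), Pow(Add(Rational(1, 133), Rational(-6, 5)), -1)) = Mul(Rational(1, 2), Pow(Rational(-793, 665), -1)) = Mul(Rational(1, 2), Rational(-665, 793)) = Rational(-665, 1586))
Add(Function('K')(163, -48), Mul(-1, 50098)) = Add(Rational(-665, 1586), Mul(-1, 50098)) = Add(Rational(-665, 1586), -50098) = Rational(-79456093, 1586)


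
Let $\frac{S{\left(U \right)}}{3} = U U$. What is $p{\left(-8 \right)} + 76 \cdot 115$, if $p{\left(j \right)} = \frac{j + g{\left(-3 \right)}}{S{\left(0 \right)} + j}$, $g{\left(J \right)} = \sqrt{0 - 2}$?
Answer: $8741 - \frac{i \sqrt{2}}{8} \approx 8741.0 - 0.17678 i$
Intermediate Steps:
$g{\left(J \right)} = i \sqrt{2}$ ($g{\left(J \right)} = \sqrt{-2} = i \sqrt{2}$)
$S{\left(U \right)} = 3 U^{2}$ ($S{\left(U \right)} = 3 U U = 3 U^{2}$)
$p{\left(j \right)} = \frac{j + i \sqrt{2}}{j}$ ($p{\left(j \right)} = \frac{j + i \sqrt{2}}{3 \cdot 0^{2} + j} = \frac{j + i \sqrt{2}}{3 \cdot 0 + j} = \frac{j + i \sqrt{2}}{0 + j} = \frac{j + i \sqrt{2}}{j}$)
$p{\left(-8 \right)} + 76 \cdot 115 = \frac{-8 + i \sqrt{2}}{-8} + 76 \cdot 115 = - \frac{-8 + i \sqrt{2}}{8} + 8740 = \left(1 - \frac{i \sqrt{2}}{8}\right) + 8740 = 8741 - \frac{i \sqrt{2}}{8}$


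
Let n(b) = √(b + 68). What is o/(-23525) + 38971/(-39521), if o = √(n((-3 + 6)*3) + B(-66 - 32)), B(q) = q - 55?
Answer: -38971/39521 - I*√(153 - √77)/23525 ≈ -0.98608 - 0.00051049*I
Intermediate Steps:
n(b) = √(68 + b)
B(q) = -55 + q
o = √(-153 + √77) (o = √(√(68 + (-3 + 6)*3) + (-55 + (-66 - 32))) = √(√(68 + 3*3) + (-55 - 98)) = √(√(68 + 9) - 153) = √(√77 - 153) = √(-153 + √77) ≈ 12.009*I)
o/(-23525) + 38971/(-39521) = √(-153 + √77)/(-23525) + 38971/(-39521) = √(-153 + √77)*(-1/23525) + 38971*(-1/39521) = -√(-153 + √77)/23525 - 38971/39521 = -38971/39521 - √(-153 + √77)/23525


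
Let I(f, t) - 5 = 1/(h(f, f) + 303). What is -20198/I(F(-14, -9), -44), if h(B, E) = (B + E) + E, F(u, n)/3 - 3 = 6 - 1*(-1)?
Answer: -3968907/983 ≈ -4037.5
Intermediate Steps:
F(u, n) = 30 (F(u, n) = 9 + 3*(6 - 1*(-1)) = 9 + 3*(6 + 1) = 9 + 3*7 = 9 + 21 = 30)
h(B, E) = B + 2*E
I(f, t) = 5 + 1/(303 + 3*f) (I(f, t) = 5 + 1/((f + 2*f) + 303) = 5 + 1/(3*f + 303) = 5 + 1/(303 + 3*f))
-20198/I(F(-14, -9), -44) = -20198*3*(101 + 30)/(1516 + 15*30) = -20198*393/(1516 + 450) = -20198/((⅓)*(1/131)*1966) = -20198/1966/393 = -20198*393/1966 = -3968907/983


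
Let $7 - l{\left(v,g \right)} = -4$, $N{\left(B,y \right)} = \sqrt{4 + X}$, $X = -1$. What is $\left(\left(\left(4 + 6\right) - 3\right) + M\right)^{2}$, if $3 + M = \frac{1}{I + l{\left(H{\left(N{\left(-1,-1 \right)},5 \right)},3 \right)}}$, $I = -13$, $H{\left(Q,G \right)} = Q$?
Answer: $\frac{49}{4} \approx 12.25$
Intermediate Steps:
$N{\left(B,y \right)} = \sqrt{3}$ ($N{\left(B,y \right)} = \sqrt{4 - 1} = \sqrt{3}$)
$l{\left(v,g \right)} = 11$ ($l{\left(v,g \right)} = 7 - -4 = 7 + 4 = 11$)
$M = - \frac{7}{2}$ ($M = -3 + \frac{1}{-13 + 11} = -3 + \frac{1}{-2} = -3 - \frac{1}{2} = - \frac{7}{2} \approx -3.5$)
$\left(\left(\left(4 + 6\right) - 3\right) + M\right)^{2} = \left(\left(\left(4 + 6\right) - 3\right) - \frac{7}{2}\right)^{2} = \left(\left(10 - 3\right) - \frac{7}{2}\right)^{2} = \left(7 - \frac{7}{2}\right)^{2} = \left(\frac{7}{2}\right)^{2} = \frac{49}{4}$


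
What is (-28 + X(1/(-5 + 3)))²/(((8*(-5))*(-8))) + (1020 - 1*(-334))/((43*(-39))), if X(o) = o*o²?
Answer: 11433641/6868992 ≈ 1.6645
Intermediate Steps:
X(o) = o³
(-28 + X(1/(-5 + 3)))²/(((8*(-5))*(-8))) + (1020 - 1*(-334))/((43*(-39))) = (-28 + (1/(-5 + 3))³)²/(((8*(-5))*(-8))) + (1020 - 1*(-334))/((43*(-39))) = (-28 + (1/(-2))³)²/((-40*(-8))) + (1020 + 334)/(-1677) = (-28 + (-½)³)²/320 + 1354*(-1/1677) = (-28 - ⅛)²*(1/320) - 1354/1677 = (-225/8)²*(1/320) - 1354/1677 = (50625/64)*(1/320) - 1354/1677 = 10125/4096 - 1354/1677 = 11433641/6868992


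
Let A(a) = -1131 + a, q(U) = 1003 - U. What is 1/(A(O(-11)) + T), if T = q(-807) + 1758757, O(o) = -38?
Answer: 1/1759398 ≈ 5.6838e-7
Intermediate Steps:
T = 1760567 (T = (1003 - 1*(-807)) + 1758757 = (1003 + 807) + 1758757 = 1810 + 1758757 = 1760567)
1/(A(O(-11)) + T) = 1/((-1131 - 38) + 1760567) = 1/(-1169 + 1760567) = 1/1759398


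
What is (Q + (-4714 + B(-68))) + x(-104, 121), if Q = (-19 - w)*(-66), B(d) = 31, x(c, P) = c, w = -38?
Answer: -6041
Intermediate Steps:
Q = -1254 (Q = (-19 - 1*(-38))*(-66) = (-19 + 38)*(-66) = 19*(-66) = -1254)
(Q + (-4714 + B(-68))) + x(-104, 121) = (-1254 + (-4714 + 31)) - 104 = (-1254 - 4683) - 104 = -5937 - 104 = -6041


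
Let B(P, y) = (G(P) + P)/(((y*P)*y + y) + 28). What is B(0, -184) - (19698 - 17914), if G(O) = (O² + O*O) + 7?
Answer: -278311/156 ≈ -1784.0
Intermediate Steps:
G(O) = 7 + 2*O² (G(O) = (O² + O²) + 7 = 2*O² + 7 = 7 + 2*O²)
B(P, y) = (7 + P + 2*P²)/(28 + y + P*y²) (B(P, y) = ((7 + 2*P²) + P)/(((y*P)*y + y) + 28) = (7 + P + 2*P²)/(((P*y)*y + y) + 28) = (7 + P + 2*P²)/((P*y² + y) + 28) = (7 + P + 2*P²)/((y + P*y²) + 28) = (7 + P + 2*P²)/(28 + y + P*y²))
B(0, -184) - (19698 - 17914) = (7 + 0 + 2*0²)/(28 - 184 + 0*(-184)²) - (19698 - 17914) = (7 + 0 + 2*0)/(28 - 184 + 0*33856) - 1*1784 = (7 + 0 + 0)/(28 - 184 + 0) - 1784 = 7/(-156) - 1784 = -1/156*7 - 1784 = -7/156 - 1784 = -278311/156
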